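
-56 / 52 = -1.08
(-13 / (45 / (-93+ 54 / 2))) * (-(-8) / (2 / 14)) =16016 / 15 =1067.73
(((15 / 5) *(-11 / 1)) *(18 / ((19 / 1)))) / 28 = -297 / 266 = -1.12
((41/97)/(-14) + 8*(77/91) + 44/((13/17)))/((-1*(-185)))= 226951/653198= 0.35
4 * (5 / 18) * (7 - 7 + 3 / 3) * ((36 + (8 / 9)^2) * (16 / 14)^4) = 122060800 / 1750329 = 69.74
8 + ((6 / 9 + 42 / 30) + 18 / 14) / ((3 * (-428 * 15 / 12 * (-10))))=8.00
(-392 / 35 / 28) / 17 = -2 / 85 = -0.02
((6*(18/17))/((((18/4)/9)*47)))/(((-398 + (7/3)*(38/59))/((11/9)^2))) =-118/115855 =-0.00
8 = 8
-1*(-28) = 28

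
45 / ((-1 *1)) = -45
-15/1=-15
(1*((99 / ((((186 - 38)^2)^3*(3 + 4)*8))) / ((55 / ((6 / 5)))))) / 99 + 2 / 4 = 40460479179366403 / 80920958358732800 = 0.50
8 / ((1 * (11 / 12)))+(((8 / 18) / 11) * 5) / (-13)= 8.71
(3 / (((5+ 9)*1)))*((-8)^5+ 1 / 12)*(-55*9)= 194641425 / 56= 3475739.73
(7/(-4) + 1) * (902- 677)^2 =-151875/4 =-37968.75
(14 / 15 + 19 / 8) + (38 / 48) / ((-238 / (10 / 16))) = 3.31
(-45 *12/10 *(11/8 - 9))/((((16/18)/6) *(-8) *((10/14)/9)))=-2801547/640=-4377.42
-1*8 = -8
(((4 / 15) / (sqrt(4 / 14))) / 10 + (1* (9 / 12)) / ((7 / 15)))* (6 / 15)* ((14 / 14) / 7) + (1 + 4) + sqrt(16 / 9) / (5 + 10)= 2* sqrt(14) / 2625 + 22847 / 4410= 5.18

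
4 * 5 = 20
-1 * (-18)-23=-5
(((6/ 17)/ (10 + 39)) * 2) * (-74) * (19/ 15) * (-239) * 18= 24194448/ 4165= 5808.99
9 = 9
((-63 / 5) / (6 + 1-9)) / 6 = 21 / 20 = 1.05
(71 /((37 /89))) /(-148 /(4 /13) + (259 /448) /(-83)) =-0.36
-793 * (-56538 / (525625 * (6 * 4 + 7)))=44834634 / 16294375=2.75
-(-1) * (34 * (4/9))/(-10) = -1.51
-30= -30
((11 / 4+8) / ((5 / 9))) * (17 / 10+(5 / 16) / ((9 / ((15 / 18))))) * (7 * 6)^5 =437226155289 / 100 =4372261552.89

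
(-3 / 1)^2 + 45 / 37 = 378 / 37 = 10.22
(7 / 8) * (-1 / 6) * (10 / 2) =-35 / 48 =-0.73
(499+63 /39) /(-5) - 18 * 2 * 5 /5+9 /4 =-34807 /260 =-133.87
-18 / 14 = -1.29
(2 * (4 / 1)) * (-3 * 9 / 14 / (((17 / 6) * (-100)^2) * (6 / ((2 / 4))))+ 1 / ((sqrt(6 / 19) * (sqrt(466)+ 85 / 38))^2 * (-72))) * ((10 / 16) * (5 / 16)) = -839199489174127 / 5206937491144166400+ 276932125 * sqrt(466) / 191431525409712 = -0.00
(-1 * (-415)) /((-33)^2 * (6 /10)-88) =2075 /2827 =0.73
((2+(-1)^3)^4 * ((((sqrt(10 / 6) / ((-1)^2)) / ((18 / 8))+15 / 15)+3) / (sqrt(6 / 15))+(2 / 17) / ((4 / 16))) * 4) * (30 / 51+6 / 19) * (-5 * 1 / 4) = 2920 * sqrt(10) * (-27-sqrt(15)) / 8721-11680 / 5491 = -34.82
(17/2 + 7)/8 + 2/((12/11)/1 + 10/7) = 4239/1552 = 2.73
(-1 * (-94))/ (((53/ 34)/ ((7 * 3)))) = 67116/ 53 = 1266.34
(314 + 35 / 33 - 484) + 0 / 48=-5575 / 33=-168.94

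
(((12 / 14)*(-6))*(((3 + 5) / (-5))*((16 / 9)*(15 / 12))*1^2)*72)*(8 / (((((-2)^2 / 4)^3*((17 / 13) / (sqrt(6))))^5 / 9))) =8869399658496*sqrt(6) / 9938999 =2185884.46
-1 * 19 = -19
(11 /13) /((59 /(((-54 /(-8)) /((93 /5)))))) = 495 /95108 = 0.01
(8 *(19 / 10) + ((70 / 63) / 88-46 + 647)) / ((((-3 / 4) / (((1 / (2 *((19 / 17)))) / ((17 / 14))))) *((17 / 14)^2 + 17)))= -1673978572 / 102166515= -16.38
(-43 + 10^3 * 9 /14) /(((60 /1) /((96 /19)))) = 50.51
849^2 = 720801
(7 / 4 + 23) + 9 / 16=405 / 16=25.31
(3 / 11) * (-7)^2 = 147 / 11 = 13.36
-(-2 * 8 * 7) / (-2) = -56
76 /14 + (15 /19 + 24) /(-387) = 92039 /17157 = 5.36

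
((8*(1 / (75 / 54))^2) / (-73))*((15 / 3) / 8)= -324 / 9125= -0.04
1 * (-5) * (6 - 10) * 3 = 60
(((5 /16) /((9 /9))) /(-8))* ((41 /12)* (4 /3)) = -205 /1152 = -0.18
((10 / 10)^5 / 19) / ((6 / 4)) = 0.04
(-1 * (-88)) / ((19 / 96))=8448 / 19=444.63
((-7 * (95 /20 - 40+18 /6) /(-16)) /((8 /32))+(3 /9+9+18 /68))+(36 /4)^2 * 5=358.16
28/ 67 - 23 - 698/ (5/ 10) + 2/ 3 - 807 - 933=-634741/ 201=-3157.92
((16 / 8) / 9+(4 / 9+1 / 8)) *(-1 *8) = -6.33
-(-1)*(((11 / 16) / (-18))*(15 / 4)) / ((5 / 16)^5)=-90112 / 1875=-48.06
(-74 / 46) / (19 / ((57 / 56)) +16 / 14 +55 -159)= 777 / 40664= 0.02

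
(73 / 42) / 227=73 / 9534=0.01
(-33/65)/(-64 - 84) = 33/9620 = 0.00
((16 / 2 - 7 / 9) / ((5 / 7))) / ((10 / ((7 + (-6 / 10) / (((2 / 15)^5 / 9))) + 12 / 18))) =-1119403649 / 8640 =-129560.61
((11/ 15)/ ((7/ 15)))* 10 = 110/ 7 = 15.71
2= 2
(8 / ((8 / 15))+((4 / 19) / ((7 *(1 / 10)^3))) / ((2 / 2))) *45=269775 / 133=2028.38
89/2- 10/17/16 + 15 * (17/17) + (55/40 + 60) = 8217/68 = 120.84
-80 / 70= -8 / 7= -1.14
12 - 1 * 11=1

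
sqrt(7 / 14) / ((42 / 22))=11 * sqrt(2) / 42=0.37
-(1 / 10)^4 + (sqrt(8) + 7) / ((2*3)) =sqrt(2) / 3 + 34997 / 30000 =1.64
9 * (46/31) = 13.35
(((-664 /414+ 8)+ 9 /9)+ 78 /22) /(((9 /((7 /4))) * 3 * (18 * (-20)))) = -87199 /44264880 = -0.00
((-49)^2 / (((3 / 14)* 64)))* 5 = 84035 / 96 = 875.36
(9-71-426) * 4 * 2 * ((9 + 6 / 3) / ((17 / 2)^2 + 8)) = -171776 / 321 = -535.13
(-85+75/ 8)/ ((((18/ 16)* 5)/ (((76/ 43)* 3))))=-9196/ 129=-71.29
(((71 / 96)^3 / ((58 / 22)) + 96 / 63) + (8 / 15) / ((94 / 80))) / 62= 17989658405 / 523358502912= 0.03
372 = 372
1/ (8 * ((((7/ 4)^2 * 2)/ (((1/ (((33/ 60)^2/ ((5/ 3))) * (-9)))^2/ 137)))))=4000000/ 71649789057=0.00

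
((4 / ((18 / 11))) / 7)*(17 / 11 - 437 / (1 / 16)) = -21970 / 9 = -2441.11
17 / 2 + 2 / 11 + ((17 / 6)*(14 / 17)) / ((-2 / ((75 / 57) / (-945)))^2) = 2111141993 / 243168156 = 8.68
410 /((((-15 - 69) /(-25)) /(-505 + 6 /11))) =-28438625 /462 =-61555.47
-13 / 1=-13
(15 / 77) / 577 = 15 / 44429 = 0.00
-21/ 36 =-7/ 12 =-0.58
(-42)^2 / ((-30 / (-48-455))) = 147882 / 5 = 29576.40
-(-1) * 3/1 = 3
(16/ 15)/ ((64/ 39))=13/ 20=0.65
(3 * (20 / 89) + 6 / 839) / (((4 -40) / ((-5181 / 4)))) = 14643233 / 597368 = 24.51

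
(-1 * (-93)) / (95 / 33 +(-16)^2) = 3069 / 8543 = 0.36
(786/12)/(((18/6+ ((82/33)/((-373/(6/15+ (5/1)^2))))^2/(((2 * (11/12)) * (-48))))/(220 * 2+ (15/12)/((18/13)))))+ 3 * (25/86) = 827923383678988175/85988589795544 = 9628.29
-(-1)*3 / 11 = 3 / 11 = 0.27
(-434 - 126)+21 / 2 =-1099 / 2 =-549.50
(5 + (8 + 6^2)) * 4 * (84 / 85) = 193.69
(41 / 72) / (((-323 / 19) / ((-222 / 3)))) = 1517 / 612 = 2.48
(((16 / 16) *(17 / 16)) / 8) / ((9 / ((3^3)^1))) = 51 / 128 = 0.40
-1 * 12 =-12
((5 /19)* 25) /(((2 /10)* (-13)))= -625 /247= -2.53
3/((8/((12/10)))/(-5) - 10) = -9/34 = -0.26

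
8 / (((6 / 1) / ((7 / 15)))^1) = 28 / 45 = 0.62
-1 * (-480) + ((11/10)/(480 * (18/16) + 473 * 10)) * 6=12648033/26350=480.00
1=1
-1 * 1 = -1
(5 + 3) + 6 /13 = 110 /13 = 8.46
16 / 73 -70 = -5094 / 73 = -69.78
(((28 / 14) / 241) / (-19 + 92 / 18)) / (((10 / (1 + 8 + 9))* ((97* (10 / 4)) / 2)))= -648 / 73053125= -0.00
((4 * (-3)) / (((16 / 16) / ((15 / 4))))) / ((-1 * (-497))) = -45 / 497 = -0.09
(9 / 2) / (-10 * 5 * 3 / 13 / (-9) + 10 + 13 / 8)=1404 / 4027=0.35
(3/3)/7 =1/7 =0.14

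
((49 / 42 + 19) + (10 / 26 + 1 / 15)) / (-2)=-10.31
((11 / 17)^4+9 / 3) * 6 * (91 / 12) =12066782 / 83521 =144.48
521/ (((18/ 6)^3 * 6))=521/ 162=3.22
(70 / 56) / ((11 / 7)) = 35 / 44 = 0.80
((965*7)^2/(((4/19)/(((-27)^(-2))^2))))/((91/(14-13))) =123852925/27634932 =4.48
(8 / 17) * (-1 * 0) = 0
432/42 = 72/7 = 10.29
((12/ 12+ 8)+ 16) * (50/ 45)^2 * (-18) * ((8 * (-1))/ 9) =40000/ 81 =493.83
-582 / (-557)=582 / 557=1.04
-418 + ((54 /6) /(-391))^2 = -63904177 /152881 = -418.00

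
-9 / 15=-3 / 5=-0.60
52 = 52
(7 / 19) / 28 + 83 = 6309 / 76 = 83.01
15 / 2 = 7.50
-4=-4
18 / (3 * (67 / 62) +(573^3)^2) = 372 / 731472775023609373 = 0.00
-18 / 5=-3.60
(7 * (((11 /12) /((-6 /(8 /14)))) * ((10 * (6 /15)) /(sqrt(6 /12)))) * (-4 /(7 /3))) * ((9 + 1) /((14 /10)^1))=4400 * sqrt(2) /147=42.33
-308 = -308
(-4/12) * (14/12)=-7/18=-0.39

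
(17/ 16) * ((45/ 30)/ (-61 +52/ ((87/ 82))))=-4437/ 33376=-0.13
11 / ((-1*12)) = -11 / 12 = -0.92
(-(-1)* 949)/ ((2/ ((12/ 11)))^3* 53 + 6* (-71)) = -204984/ 21473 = -9.55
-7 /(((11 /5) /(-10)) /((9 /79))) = 3.62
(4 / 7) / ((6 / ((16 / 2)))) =0.76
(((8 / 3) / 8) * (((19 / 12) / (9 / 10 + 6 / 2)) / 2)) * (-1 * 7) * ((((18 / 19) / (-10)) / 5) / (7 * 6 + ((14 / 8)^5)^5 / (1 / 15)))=281474976710656 / 560376419091047767993005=0.00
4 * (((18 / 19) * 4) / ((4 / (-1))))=-72 / 19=-3.79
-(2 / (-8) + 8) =-31 / 4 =-7.75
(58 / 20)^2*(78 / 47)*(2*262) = 8593338 / 1175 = 7313.48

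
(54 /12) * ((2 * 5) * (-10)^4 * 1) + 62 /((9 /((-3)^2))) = 450062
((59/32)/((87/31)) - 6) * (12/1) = -64.12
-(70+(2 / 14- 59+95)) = -743 / 7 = -106.14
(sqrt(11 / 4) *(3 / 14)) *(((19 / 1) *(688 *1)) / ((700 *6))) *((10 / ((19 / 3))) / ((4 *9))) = 43 *sqrt(11) / 2940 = 0.05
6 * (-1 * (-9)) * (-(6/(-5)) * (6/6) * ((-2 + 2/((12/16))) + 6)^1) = 432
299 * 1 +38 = 337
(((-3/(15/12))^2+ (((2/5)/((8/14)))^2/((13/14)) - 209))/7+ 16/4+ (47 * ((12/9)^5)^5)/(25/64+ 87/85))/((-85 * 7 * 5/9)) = -187009810838636129033509/1400505819232279646250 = -133.53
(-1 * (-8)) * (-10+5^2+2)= 136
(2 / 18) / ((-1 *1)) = -1 / 9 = -0.11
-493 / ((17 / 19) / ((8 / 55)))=-4408 / 55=-80.15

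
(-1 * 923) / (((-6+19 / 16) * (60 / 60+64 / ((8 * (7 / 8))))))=208 / 11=18.91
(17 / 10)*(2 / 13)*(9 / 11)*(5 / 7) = 0.15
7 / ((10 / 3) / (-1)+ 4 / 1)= 21 / 2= 10.50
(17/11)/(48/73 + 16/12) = 3723/4796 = 0.78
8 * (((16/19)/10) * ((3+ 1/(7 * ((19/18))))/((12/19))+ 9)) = 6256/665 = 9.41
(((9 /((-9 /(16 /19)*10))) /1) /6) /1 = -4 /285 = -0.01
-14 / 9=-1.56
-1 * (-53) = 53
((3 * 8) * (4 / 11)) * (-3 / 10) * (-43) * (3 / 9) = 2064 / 55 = 37.53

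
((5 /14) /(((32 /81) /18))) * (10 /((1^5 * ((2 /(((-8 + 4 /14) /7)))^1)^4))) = 9685512225 /645657712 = 15.00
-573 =-573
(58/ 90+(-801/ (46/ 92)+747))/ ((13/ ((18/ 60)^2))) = -19223/ 3250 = -5.91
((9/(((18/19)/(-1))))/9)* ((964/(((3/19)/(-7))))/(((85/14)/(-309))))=-1756376188/765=-2295916.59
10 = 10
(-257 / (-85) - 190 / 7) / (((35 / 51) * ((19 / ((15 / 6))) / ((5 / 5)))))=-43053 / 9310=-4.62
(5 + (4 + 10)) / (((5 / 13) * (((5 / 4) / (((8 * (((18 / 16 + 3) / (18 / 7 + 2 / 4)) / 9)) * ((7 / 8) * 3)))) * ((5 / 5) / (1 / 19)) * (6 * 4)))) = 7007 / 25800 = 0.27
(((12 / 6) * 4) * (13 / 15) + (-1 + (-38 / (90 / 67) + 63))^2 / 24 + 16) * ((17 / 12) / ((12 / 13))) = 754902629 / 6998400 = 107.87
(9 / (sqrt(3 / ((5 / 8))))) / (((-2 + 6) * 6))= sqrt(30) / 32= 0.17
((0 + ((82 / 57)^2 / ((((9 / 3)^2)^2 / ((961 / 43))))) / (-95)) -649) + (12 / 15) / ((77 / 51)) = -53679877730081 / 82778493105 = -648.48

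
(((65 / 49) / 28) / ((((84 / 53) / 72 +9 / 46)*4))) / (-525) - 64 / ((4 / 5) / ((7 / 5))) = -112.00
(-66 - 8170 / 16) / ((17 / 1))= -33.92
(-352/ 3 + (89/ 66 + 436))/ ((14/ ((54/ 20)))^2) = 5132403/ 431200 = 11.90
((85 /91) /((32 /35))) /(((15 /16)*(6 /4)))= 85 /117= 0.73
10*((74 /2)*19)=7030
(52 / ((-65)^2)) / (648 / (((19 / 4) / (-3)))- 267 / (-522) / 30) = -79344 / 2638286885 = -0.00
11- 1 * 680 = -669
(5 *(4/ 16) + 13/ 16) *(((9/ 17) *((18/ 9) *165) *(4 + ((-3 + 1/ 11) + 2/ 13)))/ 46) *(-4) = -396495/ 10166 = -39.00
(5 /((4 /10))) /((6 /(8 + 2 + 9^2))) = 2275 /12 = 189.58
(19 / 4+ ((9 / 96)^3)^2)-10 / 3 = 4563404939 / 3221225472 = 1.42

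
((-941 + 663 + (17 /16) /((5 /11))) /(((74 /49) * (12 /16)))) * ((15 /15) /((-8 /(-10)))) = -360199 /1184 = -304.22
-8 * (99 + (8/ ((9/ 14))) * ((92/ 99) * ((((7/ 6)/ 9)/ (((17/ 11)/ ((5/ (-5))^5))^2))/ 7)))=-501031432/ 632043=-792.72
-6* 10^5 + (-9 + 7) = -600002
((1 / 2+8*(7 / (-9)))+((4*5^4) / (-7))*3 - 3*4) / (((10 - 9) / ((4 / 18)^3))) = -548932 / 45927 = -11.95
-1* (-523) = 523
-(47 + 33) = -80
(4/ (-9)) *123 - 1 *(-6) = -48.67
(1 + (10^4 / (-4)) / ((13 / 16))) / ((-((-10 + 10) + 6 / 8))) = 53316 / 13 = 4101.23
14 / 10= 7 / 5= 1.40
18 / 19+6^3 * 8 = 32850 / 19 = 1728.95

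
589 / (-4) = -589 / 4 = -147.25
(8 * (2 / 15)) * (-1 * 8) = -128 / 15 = -8.53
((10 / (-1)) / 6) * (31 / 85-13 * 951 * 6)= 6305099 / 51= 123629.39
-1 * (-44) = 44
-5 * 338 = -1690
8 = 8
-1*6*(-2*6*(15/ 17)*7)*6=45360/ 17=2668.24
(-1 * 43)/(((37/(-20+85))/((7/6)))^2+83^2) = -8902075/1426244509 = -0.01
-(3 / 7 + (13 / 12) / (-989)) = -35513 / 83076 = -0.43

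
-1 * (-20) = 20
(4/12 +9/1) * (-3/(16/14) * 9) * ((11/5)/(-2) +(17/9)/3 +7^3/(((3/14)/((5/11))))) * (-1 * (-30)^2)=1587234705/11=144294064.09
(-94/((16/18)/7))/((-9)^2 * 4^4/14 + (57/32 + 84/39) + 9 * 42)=-2155608/5425283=-0.40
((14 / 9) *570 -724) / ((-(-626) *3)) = 244 / 2817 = 0.09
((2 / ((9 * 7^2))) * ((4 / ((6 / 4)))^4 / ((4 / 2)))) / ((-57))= -4096 / 2036097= -0.00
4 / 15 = 0.27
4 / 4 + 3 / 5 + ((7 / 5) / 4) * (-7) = -17 / 20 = -0.85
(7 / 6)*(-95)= -665 / 6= -110.83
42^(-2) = 0.00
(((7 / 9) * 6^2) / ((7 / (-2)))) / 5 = -1.60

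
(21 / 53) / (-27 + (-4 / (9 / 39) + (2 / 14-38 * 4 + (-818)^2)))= 441 / 744516652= 0.00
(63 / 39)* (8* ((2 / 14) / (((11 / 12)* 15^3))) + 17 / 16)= 1473137 / 858000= 1.72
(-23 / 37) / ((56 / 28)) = -23 / 74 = -0.31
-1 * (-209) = 209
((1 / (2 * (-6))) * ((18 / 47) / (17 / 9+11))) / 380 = -0.00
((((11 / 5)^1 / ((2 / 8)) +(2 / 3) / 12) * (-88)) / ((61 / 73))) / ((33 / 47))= -10938028 / 8235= -1328.24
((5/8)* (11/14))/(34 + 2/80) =275/19054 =0.01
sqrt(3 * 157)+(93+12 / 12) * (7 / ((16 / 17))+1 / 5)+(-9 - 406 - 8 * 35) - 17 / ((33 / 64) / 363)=-477803 / 40+sqrt(471)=-11923.37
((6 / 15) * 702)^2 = 1971216 / 25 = 78848.64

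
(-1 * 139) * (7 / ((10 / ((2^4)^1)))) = -1556.80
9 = 9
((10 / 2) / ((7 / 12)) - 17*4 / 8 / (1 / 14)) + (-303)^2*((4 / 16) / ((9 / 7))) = 496757 / 28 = 17741.32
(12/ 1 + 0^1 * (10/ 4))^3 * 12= 20736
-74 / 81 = -0.91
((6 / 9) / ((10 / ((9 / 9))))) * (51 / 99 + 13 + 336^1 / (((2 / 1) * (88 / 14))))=1328 / 495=2.68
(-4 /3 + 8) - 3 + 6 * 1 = 29 /3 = 9.67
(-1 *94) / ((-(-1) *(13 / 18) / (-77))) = 130284 / 13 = 10021.85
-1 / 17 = -0.06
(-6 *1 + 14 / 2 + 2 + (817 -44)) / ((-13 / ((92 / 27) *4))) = -285568 / 351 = -813.58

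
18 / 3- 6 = 0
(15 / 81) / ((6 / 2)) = 0.06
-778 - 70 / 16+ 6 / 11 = -781.83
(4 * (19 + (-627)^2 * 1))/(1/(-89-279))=-578713856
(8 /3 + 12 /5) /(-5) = -76 /75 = -1.01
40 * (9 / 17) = 360 / 17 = 21.18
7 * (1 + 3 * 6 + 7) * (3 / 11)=49.64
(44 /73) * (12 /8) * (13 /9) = 286 /219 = 1.31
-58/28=-29/14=-2.07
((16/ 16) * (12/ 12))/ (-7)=-0.14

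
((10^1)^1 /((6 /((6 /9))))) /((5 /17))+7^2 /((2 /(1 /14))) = 199 /36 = 5.53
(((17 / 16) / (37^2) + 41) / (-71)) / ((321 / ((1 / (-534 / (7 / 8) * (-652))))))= -6286567 / 1390482897878016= -0.00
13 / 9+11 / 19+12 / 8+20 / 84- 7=-7753 / 2394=-3.24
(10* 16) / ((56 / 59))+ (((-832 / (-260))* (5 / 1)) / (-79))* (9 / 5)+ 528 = 1925012 / 2765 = 696.21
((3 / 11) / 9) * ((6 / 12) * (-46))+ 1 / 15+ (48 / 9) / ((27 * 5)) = -2632 / 4455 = -0.59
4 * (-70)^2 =19600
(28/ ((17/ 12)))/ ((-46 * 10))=-84/ 1955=-0.04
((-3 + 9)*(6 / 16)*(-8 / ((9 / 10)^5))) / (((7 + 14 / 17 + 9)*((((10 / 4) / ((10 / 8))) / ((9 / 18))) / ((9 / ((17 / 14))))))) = -350000 / 104247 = -3.36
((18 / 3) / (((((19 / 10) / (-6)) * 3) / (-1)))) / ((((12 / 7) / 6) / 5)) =2100 / 19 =110.53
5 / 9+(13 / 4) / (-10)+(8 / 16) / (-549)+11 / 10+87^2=55414813 / 7320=7570.33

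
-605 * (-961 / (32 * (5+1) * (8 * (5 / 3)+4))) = 581405 / 3328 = 174.70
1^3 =1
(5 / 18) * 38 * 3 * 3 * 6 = 570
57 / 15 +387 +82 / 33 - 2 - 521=-21403 / 165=-129.72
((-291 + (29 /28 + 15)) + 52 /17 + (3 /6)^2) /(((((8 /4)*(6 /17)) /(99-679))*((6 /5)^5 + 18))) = 14648171875 /1344546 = 10894.51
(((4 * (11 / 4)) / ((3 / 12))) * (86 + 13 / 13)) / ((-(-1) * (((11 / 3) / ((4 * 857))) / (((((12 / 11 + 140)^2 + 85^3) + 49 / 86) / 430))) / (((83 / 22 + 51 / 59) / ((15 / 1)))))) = 5921743056603534966 / 3630003025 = 1631332815.93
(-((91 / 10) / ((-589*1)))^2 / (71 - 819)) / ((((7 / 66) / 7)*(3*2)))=8281 / 2359062800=0.00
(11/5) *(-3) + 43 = 182/5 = 36.40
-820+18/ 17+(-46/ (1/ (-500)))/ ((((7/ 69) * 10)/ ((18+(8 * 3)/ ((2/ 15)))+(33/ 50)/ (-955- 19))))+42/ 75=6502484686217/ 1448825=4488109.11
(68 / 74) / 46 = 17 / 851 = 0.02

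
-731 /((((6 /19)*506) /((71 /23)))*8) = -986119 /558624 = -1.77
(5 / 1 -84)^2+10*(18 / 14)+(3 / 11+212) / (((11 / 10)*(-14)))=5285342 / 847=6240.07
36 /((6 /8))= 48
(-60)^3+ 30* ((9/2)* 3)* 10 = -211950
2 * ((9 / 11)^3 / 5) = 1458 / 6655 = 0.22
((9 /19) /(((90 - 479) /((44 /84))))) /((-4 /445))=14685 /206948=0.07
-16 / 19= -0.84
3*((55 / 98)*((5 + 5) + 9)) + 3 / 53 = 166449 / 5194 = 32.05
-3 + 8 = 5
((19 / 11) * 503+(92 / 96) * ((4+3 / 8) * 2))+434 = 1384631 / 1056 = 1311.20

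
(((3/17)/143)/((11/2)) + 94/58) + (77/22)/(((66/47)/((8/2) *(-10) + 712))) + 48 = 1337354049/775489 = 1724.53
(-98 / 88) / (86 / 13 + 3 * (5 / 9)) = -1911 / 14212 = -0.13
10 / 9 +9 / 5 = 131 / 45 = 2.91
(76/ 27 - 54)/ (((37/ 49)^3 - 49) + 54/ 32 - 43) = 2601454688/ 4568193639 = 0.57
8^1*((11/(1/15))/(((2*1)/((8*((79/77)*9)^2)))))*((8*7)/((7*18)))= 200082.52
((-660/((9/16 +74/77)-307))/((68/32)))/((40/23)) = 1246784/2132633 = 0.58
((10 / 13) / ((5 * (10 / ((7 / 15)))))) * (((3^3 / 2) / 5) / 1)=63 / 3250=0.02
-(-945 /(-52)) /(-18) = 105 /104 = 1.01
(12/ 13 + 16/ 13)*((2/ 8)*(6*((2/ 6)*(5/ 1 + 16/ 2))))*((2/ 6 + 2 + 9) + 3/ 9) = 490/ 3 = 163.33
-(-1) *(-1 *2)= -2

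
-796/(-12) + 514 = 1741/3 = 580.33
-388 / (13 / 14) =-5432 / 13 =-417.85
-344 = -344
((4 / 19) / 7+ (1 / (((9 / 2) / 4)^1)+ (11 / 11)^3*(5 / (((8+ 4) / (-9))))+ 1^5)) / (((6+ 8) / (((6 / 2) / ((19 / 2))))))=-8767 / 212268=-0.04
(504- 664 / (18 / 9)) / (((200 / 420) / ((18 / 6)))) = 5418 / 5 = 1083.60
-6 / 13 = -0.46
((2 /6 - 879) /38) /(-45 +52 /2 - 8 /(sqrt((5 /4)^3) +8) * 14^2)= 16532992 * sqrt(5) /2157934215 +77170218 /719311405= 0.12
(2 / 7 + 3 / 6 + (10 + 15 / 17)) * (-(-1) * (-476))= -5554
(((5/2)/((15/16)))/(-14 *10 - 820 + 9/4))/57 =-0.00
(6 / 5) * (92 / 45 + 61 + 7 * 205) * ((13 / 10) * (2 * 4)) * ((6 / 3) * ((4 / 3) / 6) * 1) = 8309.15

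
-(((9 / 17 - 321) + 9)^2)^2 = -786074770850625 / 83521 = -9411702097.08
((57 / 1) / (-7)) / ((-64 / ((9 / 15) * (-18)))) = -1.37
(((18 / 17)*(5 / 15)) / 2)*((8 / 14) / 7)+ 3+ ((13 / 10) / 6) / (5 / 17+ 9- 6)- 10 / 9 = 1.97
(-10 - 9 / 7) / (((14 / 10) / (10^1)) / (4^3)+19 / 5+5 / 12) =-758400 / 283507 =-2.68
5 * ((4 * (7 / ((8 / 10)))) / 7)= 25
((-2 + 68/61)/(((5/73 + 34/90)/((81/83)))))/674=-7184295/2501334646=-0.00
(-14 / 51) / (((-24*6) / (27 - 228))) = -469 / 1224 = -0.38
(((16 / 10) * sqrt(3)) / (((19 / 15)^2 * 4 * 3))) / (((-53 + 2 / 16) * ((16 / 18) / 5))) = -150 * sqrt(3) / 16967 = -0.02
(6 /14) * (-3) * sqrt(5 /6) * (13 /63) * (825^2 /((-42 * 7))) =983125 * sqrt(30) /9604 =560.68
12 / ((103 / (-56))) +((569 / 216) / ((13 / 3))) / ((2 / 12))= -46225 / 16068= -2.88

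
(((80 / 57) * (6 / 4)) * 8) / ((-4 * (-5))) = 16 / 19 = 0.84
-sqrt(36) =-6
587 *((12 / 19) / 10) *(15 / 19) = 10566 / 361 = 29.27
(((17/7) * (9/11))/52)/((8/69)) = 10557/32032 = 0.33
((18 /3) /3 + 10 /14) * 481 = 9139 /7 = 1305.57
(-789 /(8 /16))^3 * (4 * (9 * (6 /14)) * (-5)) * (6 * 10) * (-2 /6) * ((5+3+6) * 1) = -84874015123200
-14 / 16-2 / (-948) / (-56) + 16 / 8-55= -53.88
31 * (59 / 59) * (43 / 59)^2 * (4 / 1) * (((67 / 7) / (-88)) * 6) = -11521119 / 268037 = -42.98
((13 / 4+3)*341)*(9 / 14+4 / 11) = 120125 / 56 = 2145.09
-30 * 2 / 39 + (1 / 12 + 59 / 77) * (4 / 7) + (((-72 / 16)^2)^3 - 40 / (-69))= 85642681401 / 10314304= 8303.29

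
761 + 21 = 782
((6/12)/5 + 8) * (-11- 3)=-567/5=-113.40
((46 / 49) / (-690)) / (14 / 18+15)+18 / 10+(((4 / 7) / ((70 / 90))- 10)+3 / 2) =-14824 / 2485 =-5.97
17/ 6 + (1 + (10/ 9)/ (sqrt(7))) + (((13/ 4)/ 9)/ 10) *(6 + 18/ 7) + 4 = 10 *sqrt(7)/ 63 + 57/ 7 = 8.56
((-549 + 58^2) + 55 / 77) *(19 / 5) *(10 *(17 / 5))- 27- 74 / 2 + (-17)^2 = 2548107 / 7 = 364015.29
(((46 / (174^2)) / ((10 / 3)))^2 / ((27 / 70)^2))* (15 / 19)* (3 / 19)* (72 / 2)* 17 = 2203285 / 20681603721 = 0.00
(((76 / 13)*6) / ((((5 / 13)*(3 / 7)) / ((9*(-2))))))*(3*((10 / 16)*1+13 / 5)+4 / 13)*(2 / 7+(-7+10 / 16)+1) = 50596677 / 260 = 194602.60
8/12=2/3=0.67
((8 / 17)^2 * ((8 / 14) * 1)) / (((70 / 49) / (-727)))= -93056 / 1445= -64.40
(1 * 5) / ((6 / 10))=25 / 3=8.33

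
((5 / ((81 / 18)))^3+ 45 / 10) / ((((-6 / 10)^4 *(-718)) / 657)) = -390595625 / 9421596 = -41.46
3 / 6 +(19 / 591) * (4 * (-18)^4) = 5318981 / 394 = 13499.95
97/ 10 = 9.70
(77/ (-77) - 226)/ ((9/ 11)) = -2497/ 9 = -277.44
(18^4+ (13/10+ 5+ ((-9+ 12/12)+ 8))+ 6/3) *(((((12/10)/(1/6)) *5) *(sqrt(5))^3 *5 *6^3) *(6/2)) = 61226843760 *sqrt(5) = 136907384695.12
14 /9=1.56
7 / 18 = 0.39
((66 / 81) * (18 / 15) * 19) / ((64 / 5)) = 209 / 144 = 1.45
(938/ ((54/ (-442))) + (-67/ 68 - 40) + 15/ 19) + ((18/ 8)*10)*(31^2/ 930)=-134210077/ 17442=-7694.65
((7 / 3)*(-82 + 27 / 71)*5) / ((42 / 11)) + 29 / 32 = -5081069 / 20448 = -248.49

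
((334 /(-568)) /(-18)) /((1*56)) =167 /286272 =0.00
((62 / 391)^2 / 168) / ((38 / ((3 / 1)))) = 961 / 81332692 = 0.00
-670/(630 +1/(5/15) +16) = -670/649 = -1.03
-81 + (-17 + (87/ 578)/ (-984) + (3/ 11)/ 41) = -204357999/ 2085424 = -97.99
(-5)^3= -125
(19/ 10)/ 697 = 19/ 6970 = 0.00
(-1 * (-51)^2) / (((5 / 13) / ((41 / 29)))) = -1386333 / 145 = -9560.92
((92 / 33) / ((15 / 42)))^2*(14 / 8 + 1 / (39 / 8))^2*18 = 771616328 / 184041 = 4192.63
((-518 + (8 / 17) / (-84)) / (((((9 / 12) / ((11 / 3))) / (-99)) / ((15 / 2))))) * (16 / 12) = 895051520 / 357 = 2507147.11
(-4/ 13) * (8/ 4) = -8/ 13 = -0.62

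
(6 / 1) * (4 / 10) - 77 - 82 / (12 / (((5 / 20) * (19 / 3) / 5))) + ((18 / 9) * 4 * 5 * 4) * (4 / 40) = -4375 / 72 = -60.76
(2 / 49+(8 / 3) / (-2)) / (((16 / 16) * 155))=-38 / 4557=-0.01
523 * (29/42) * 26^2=5126446/21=244116.48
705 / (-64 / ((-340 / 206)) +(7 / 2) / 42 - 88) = -719100 / 50123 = -14.35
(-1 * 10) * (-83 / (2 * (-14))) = -415 / 14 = -29.64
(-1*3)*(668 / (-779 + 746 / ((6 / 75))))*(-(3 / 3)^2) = 1002 / 4273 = 0.23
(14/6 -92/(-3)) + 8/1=41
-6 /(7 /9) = -54 /7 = -7.71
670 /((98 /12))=4020 /49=82.04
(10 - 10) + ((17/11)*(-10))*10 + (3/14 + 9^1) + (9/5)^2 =-547051/3850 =-142.09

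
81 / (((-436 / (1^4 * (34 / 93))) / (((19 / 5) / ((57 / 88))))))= -6732 / 16895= -0.40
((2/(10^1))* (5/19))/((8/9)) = 9/152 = 0.06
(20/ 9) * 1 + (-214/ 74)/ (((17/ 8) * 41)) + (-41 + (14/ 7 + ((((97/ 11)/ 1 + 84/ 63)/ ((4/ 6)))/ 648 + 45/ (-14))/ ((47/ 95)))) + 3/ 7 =-5180778643949/ 120956186736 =-42.83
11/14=0.79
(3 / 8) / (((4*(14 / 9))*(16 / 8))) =27 / 896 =0.03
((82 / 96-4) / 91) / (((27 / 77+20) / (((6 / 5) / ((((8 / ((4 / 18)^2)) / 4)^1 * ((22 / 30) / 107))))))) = -16157 / 2200068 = -0.01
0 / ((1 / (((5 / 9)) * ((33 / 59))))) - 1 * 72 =-72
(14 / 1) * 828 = 11592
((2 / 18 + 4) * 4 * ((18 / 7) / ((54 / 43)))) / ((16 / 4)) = 8.42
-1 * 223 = -223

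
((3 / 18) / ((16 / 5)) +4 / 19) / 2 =479 / 3648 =0.13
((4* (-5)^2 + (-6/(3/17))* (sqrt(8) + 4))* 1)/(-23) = 36/23 + 68* sqrt(2)/23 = 5.75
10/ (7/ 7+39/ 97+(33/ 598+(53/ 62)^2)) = 222975064/ 48786833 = 4.57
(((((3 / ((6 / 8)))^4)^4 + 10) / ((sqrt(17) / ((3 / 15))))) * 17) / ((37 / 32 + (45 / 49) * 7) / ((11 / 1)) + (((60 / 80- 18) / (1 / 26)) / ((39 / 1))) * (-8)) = 10582799441984 * sqrt(17) / 1141935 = 38210581.09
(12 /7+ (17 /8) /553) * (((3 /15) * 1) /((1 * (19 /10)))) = 7601 /42028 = 0.18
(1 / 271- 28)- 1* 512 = -146339 / 271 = -540.00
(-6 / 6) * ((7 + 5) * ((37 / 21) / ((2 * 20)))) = -37 / 70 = -0.53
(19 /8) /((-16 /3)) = -57 /128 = -0.45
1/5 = 0.20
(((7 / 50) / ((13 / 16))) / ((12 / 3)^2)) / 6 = 7 / 3900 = 0.00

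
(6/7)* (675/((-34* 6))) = -2.84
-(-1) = 1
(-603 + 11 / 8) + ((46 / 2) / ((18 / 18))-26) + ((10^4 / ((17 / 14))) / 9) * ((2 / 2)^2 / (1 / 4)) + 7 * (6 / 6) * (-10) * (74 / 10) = 3105907 / 1224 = 2537.51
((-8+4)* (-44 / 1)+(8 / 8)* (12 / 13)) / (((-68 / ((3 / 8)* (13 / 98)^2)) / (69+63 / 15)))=-820755 / 653072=-1.26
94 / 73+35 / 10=699 / 146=4.79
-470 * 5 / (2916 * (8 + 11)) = -1175 / 27702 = -0.04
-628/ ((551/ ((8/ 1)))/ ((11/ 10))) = -27632/ 2755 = -10.03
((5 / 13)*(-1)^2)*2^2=20 / 13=1.54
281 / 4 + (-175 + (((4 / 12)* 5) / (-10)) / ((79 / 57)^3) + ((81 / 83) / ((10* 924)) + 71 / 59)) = -770477614805783 / 7436388907640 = -103.61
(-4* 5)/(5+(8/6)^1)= -3.16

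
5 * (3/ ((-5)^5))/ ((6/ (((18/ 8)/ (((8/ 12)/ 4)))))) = -27/ 2500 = -0.01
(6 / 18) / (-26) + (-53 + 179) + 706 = 831.99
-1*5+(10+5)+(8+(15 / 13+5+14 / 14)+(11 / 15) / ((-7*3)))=102862 / 4095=25.12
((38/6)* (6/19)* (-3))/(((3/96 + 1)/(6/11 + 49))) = -34880/121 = -288.26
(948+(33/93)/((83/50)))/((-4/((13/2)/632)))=-2.44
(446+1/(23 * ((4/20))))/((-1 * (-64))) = 10263/1472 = 6.97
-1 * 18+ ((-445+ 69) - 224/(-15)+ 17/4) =-22489/60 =-374.82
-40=-40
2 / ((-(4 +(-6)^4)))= -1 / 650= -0.00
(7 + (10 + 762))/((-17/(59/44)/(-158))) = 3630919/374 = 9708.34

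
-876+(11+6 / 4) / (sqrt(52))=-876+25 * sqrt(13) / 52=-874.27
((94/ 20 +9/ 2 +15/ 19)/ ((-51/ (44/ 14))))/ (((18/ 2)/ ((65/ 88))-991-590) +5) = 135707/ 344739192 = 0.00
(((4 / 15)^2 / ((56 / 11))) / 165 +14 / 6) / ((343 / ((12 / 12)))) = 0.01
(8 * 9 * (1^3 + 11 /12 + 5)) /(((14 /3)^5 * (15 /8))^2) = 0.00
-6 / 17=-0.35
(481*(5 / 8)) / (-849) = -2405 / 6792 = -0.35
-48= -48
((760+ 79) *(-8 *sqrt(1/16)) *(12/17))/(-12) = 1678/17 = 98.71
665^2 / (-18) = -442225 / 18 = -24568.06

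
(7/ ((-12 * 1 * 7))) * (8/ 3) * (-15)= 10/ 3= 3.33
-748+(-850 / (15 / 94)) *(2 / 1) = -34204 / 3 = -11401.33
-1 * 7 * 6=-42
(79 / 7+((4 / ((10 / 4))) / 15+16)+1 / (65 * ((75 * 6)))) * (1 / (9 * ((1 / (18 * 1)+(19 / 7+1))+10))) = 5608597 / 25374375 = 0.22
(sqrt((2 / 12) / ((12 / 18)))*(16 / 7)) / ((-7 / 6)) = -48 / 49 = -0.98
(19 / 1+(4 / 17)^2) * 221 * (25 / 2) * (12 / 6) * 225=402699375 / 17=23688198.53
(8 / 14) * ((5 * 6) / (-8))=-2.14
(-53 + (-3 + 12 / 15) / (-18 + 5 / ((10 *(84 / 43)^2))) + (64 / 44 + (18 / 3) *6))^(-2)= 0.00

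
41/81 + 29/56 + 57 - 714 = -2975507/4536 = -655.98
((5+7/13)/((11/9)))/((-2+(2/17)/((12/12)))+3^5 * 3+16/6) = 33048/5322317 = 0.01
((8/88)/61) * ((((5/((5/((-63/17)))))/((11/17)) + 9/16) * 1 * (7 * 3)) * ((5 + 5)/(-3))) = 0.54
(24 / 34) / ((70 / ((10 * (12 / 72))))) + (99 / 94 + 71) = 806175 / 11186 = 72.07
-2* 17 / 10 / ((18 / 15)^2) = -85 / 36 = -2.36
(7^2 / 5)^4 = 5764801 / 625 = 9223.68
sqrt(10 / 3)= sqrt(30) / 3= 1.83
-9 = -9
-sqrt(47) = -6.86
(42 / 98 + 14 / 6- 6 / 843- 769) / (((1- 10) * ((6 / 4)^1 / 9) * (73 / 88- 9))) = -795803888 / 12728457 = -62.52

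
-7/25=-0.28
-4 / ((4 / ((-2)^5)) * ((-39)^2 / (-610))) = -19520 / 1521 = -12.83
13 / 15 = 0.87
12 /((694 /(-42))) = -252 /347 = -0.73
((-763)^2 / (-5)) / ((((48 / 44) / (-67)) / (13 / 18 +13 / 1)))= 105977462591 / 1080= 98127280.18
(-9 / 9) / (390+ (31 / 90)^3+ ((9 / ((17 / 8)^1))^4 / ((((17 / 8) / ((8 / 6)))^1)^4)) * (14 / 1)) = -5085327174489000 / 5534074746901690831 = -0.00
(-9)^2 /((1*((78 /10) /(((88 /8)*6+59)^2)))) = 2109375 /13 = 162259.62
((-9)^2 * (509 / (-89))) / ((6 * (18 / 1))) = -1527 / 356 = -4.29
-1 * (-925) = 925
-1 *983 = -983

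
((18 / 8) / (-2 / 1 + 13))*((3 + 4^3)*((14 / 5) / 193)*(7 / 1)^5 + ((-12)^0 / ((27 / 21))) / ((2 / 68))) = 35528591 / 10615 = 3347.02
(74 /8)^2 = 1369 /16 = 85.56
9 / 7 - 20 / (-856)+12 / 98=15011 / 10486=1.43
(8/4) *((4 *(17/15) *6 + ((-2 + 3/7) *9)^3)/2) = -4804847/1715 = -2801.66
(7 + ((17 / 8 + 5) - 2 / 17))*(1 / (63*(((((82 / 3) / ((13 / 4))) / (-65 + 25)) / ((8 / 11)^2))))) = -330200 / 590359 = -0.56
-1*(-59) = 59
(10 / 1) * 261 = 2610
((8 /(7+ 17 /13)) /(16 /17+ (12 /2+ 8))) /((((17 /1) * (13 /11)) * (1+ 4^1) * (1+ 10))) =1 /17145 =0.00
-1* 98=-98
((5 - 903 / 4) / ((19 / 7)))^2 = 38204761 / 5776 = 6614.40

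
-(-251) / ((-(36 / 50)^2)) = -156875 / 324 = -484.18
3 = 3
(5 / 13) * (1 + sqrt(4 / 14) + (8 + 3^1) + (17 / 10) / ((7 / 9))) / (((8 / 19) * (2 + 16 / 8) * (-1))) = -18867 / 5824 -95 * sqrt(14) / 2912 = -3.36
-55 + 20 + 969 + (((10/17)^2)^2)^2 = 6515457449894/6975757441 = 934.01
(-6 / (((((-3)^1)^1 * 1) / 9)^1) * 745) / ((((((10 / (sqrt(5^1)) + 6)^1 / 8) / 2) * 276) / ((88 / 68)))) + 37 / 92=590669 / 1564-49170 * sqrt(5) / 391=96.47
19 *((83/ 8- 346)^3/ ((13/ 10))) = -1838893066875/ 3328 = -552552003.27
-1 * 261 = -261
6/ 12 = 1/ 2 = 0.50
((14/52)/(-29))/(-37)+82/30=2.73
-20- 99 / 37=-839 / 37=-22.68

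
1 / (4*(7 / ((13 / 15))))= 13 / 420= 0.03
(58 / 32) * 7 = 12.69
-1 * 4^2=-16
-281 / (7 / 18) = -5058 / 7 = -722.57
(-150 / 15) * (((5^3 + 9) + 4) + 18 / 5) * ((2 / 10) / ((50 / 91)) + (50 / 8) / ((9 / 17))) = -6462034 / 375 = -17232.09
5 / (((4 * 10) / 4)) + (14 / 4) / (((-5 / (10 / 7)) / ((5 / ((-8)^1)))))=9 / 8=1.12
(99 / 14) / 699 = 33 / 3262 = 0.01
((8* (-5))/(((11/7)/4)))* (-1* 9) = 10080/11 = 916.36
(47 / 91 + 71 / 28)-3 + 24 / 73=10123 / 26572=0.38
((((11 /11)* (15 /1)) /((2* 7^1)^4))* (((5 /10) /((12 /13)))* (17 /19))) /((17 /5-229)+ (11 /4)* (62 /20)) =-5525 /6337756432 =-0.00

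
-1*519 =-519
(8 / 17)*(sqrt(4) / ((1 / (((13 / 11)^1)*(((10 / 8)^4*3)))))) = 24375 / 2992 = 8.15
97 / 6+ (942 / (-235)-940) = -1308257 / 1410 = -927.84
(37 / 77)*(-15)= -555 / 77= -7.21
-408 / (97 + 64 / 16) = -408 / 101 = -4.04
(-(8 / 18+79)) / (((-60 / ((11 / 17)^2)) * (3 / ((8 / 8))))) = 17303 / 93636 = 0.18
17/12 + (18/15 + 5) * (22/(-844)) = 15889/12660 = 1.26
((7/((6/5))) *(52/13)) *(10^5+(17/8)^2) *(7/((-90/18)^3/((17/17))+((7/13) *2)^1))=-20384920465/154656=-131808.14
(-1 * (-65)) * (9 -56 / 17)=6305 / 17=370.88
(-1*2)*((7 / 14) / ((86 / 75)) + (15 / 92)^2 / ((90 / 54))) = -164505 / 181976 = -0.90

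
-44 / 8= -11 / 2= -5.50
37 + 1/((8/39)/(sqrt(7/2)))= 46.12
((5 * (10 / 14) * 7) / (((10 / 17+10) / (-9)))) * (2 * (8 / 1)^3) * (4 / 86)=-43520 / 43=-1012.09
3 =3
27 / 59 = 0.46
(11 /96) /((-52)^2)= 11 /259584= 0.00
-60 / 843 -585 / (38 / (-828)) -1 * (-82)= 68492808 / 5339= 12828.77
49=49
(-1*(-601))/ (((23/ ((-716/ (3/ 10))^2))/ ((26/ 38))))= 400538132800/ 3933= 101840359.22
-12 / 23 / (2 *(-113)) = 6 / 2599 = 0.00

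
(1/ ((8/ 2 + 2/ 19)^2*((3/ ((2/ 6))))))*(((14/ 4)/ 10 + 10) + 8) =0.12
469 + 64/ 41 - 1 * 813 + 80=-10760/ 41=-262.44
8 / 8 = 1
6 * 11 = 66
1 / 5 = 0.20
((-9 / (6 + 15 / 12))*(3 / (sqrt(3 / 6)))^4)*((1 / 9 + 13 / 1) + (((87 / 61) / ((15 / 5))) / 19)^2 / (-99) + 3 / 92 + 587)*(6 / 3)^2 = -9515906290989072 / 9855652697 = -965527.76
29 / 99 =0.29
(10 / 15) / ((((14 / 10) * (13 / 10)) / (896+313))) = 3100 / 7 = 442.86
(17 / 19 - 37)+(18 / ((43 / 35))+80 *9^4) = 428809432 / 817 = 524858.55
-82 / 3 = -27.33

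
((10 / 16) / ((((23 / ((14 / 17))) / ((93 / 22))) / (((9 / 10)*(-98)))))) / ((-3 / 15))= 1435455 / 34408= 41.72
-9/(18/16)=-8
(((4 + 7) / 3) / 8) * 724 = 1991 / 6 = 331.83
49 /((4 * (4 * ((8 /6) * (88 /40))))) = 735 /704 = 1.04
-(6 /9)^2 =-4 /9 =-0.44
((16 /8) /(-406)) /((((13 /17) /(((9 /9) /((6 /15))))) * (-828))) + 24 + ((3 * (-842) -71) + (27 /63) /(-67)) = -753382257185 /292802328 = -2573.01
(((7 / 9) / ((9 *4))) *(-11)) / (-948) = 77 / 307152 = 0.00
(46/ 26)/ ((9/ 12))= 92/ 39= 2.36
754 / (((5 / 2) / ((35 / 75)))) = 10556 / 75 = 140.75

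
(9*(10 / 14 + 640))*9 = 363285 / 7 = 51897.86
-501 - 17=-518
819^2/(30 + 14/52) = 17439786/787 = 22159.83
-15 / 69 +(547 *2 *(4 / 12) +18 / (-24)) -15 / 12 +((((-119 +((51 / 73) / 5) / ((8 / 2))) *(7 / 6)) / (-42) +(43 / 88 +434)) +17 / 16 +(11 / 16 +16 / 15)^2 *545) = 527295538073 / 212762880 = 2478.32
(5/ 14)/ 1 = 5/ 14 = 0.36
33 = 33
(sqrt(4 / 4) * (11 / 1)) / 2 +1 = 13 / 2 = 6.50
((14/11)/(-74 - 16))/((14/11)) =-1/90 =-0.01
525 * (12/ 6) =1050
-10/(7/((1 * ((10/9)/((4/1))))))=-25/63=-0.40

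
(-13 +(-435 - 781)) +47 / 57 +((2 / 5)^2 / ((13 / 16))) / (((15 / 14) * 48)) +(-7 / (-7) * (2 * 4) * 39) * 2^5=2433025814 / 277875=8755.83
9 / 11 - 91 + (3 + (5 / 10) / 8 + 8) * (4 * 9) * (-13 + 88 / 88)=-4869.18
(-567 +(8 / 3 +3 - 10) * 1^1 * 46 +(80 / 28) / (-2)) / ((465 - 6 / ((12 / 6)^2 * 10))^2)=-6449200 / 1815118389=-0.00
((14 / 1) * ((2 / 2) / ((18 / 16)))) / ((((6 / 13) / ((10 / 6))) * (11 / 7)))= 25480 / 891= 28.60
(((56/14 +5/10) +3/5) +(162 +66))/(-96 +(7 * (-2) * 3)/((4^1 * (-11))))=-8547/3485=-2.45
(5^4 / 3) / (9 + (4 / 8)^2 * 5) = 2500 / 123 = 20.33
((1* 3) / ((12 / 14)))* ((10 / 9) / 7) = 5 / 9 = 0.56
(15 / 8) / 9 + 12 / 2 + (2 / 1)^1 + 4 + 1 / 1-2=269 / 24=11.21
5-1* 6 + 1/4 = -3/4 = -0.75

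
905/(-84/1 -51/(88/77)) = -7.04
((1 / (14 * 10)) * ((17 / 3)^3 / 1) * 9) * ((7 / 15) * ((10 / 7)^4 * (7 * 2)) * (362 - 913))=-541412600 / 3087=-175384.71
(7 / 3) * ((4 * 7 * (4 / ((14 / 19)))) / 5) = 70.93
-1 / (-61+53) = 1 / 8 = 0.12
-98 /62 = -49 /31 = -1.58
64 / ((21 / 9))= 192 / 7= 27.43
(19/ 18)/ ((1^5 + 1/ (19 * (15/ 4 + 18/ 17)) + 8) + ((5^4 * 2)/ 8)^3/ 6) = 2518336/ 1516867201365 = 0.00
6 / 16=3 / 8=0.38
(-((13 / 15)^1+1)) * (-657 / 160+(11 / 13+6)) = -39893 / 7800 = -5.11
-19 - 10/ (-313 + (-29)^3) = -234664/ 12351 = -19.00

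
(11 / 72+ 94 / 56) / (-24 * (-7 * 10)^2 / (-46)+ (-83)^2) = 0.00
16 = 16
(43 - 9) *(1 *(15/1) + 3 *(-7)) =-204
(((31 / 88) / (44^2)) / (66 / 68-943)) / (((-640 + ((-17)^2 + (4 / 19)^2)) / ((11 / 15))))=190247 / 471367308244800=0.00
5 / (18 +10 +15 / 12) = 20 / 117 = 0.17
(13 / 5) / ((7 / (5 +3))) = 104 / 35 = 2.97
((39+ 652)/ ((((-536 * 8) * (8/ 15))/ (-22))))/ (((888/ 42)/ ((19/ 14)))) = 2166285/ 5076992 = 0.43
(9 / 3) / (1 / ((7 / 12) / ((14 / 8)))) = 1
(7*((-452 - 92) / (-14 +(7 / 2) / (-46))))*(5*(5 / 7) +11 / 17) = 1141.23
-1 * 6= -6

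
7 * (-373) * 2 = -5222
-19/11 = -1.73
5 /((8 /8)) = 5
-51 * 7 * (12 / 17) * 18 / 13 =-4536 / 13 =-348.92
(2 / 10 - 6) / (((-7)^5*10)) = 29 / 840350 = 0.00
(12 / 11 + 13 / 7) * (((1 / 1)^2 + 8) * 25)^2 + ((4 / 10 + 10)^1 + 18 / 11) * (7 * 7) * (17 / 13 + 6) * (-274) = -1032711221 / 1001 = -1031679.54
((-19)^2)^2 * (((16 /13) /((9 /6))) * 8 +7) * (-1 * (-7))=482578663 /39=12373811.87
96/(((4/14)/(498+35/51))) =2848496/17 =167558.59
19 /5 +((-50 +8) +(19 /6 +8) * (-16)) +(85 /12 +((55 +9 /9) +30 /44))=-101047 /660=-153.10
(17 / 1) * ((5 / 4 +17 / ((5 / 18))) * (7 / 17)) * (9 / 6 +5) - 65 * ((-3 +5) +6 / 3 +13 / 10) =99879 / 40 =2496.98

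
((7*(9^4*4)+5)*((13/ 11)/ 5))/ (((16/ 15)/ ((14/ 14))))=7164807/ 176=40709.13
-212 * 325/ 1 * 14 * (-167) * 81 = 13048144200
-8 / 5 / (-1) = 8 / 5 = 1.60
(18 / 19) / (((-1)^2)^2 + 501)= 9 / 4769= 0.00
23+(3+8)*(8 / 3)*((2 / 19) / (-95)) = 124369 / 5415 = 22.97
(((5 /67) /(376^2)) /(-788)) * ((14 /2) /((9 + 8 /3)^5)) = -243 /11200795998560000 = -0.00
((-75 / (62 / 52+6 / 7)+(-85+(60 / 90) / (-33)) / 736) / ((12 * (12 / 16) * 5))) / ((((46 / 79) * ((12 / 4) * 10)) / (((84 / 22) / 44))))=-551746426973 / 136146835756800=-0.00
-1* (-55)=55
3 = 3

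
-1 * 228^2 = -51984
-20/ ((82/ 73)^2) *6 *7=-1119090/ 1681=-665.73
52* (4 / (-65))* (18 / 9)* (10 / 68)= -16 / 17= -0.94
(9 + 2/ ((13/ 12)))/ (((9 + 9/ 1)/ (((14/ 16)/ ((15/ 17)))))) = 5593/ 9360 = 0.60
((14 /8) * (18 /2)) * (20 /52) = 315 /52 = 6.06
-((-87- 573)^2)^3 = -82653950016000000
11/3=3.67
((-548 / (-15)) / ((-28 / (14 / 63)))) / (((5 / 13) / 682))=-2429284 / 4725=-514.13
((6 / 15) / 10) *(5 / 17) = 1 / 85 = 0.01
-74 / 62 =-37 / 31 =-1.19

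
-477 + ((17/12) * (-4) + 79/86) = -124291/258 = -481.75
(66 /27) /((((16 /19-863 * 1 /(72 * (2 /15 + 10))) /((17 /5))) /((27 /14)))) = -186048 /3955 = -47.04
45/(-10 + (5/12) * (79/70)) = -7560/1601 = -4.72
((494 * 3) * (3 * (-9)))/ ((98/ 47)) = -940329/ 49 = -19190.39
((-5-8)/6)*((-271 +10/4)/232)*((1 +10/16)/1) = 30251/7424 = 4.07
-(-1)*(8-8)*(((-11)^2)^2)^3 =0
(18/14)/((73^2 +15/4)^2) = 0.00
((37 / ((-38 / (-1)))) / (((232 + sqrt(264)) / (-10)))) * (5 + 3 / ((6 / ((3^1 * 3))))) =-1073 / 2678 + 37 * sqrt(66) / 10712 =-0.37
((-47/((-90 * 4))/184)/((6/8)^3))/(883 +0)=47/24675435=0.00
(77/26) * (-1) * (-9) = 693/26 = 26.65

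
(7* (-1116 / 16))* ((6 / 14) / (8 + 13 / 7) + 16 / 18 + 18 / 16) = -739319 / 736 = -1004.51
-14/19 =-0.74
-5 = -5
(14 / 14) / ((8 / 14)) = 7 / 4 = 1.75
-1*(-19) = 19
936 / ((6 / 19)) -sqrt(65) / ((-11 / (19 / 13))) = 19* sqrt(65) / 143+2964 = 2965.07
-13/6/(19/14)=-91/57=-1.60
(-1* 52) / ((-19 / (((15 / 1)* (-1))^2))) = 615.79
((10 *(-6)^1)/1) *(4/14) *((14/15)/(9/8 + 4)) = -128/41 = -3.12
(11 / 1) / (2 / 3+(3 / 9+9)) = 1.10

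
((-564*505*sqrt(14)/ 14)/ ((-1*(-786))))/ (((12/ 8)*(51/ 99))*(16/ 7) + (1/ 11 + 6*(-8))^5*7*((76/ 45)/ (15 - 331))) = -13589149199175*sqrt(14)/ 4957630259654668207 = -0.00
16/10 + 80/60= 44/15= 2.93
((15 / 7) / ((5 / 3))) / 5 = 9 / 35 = 0.26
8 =8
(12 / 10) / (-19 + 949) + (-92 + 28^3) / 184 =4235421 / 35650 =118.81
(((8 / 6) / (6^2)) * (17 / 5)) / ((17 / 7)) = 7 / 135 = 0.05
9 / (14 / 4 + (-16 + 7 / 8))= -24 / 31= -0.77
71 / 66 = 1.08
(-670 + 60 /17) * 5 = -56650 /17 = -3332.35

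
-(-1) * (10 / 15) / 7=2 / 21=0.10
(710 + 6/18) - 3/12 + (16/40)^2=213073/300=710.24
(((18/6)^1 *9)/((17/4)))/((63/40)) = 480/119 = 4.03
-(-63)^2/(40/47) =-186543/40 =-4663.58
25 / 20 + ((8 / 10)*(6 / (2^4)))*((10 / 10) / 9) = 1.28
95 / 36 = 2.64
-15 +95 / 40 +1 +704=692.38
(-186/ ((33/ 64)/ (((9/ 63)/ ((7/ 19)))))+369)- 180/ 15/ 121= 1357901/ 5929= 229.03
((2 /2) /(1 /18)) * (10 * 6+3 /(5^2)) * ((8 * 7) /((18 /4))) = 336672 /25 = 13466.88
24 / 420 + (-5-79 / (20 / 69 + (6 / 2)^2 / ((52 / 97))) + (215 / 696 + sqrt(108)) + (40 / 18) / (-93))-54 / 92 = -3260244229223 / 330300187560 + 6 * sqrt(3) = 0.52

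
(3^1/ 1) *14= 42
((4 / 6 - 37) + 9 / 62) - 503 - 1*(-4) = -99545 / 186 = -535.19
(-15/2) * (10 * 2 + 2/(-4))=-585/4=-146.25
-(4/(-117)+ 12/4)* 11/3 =-3817/351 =-10.87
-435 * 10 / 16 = -2175 / 8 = -271.88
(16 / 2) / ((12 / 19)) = 38 / 3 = 12.67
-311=-311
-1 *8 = -8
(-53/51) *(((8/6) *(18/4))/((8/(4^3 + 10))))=-1961/34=-57.68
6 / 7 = 0.86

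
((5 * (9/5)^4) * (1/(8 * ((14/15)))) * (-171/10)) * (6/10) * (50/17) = -10097379/47600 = -212.13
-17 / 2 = -8.50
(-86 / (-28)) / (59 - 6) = 43 / 742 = 0.06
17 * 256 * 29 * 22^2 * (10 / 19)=610846720 / 19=32149827.37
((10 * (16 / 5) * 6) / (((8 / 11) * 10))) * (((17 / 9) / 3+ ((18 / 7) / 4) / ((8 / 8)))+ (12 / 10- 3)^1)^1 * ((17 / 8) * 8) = -372878 / 1575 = -236.75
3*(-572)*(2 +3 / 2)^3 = -147147 / 2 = -73573.50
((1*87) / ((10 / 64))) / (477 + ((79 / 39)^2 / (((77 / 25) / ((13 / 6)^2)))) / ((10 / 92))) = 34727616 / 33339065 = 1.04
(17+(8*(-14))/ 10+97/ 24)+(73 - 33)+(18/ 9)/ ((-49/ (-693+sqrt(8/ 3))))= 65627/ 840 - 4*sqrt(6)/ 147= 78.06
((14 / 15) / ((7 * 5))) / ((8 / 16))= 4 / 75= 0.05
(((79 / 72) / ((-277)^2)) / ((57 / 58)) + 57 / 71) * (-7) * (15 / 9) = -314114269595 / 33536404404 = -9.37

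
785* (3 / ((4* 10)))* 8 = 471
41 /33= 1.24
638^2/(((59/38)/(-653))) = -10100389816/59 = -171193047.73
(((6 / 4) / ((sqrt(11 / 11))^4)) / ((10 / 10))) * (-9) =-27 / 2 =-13.50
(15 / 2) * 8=60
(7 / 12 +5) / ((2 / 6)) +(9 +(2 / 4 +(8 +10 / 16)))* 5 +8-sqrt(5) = 113.14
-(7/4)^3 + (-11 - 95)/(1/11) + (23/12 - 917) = -400597/192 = -2086.44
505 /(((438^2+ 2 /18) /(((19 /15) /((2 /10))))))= 28785 /1726597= 0.02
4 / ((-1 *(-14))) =2 / 7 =0.29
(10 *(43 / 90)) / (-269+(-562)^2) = 43 / 2840175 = 0.00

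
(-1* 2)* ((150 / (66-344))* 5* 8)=6000 / 139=43.17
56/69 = 0.81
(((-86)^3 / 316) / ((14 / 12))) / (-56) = 238521 / 7742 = 30.81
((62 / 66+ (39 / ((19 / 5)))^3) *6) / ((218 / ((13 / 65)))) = 244903504 / 41119705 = 5.96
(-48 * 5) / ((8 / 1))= -30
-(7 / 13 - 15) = 188 / 13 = 14.46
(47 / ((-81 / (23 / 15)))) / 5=-0.18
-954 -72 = -1026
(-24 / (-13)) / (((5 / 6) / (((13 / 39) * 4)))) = 192 / 65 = 2.95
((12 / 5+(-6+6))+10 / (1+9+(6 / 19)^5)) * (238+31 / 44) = 2211039790713 / 2724564260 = 811.52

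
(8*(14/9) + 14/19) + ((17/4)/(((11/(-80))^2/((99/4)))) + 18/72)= 41961857/7524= 5577.07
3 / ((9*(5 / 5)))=0.33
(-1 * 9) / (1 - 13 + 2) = 9 / 10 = 0.90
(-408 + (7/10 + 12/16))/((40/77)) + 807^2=520373113/800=650466.39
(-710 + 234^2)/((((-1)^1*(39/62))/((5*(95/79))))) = -1591654700/3081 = -516603.28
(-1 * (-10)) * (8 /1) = 80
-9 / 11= -0.82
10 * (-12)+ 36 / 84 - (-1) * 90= -207 / 7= -29.57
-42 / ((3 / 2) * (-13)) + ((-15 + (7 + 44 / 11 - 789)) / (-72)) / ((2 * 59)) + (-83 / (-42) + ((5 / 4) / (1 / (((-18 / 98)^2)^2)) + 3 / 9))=2902210741225 / 636710740848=4.56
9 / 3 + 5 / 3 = 14 / 3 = 4.67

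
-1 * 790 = -790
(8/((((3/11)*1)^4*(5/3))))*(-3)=-117128/45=-2602.84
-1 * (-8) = 8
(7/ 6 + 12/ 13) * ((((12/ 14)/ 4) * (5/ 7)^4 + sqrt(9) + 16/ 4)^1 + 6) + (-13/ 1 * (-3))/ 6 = 88575989/ 2621892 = 33.78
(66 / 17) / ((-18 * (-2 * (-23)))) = -11 / 2346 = -0.00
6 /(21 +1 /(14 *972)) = 81648 /285769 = 0.29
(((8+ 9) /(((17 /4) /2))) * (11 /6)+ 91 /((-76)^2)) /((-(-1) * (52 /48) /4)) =254417 /4693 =54.21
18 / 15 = 6 / 5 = 1.20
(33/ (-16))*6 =-99/ 8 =-12.38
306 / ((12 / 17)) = 867 / 2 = 433.50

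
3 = 3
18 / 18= 1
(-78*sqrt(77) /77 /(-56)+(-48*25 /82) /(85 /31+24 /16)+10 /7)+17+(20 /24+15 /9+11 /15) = 39*sqrt(77) /2156+41239867 /2264430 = 18.37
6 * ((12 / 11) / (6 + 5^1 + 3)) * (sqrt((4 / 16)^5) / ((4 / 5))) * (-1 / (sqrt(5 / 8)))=-9 * sqrt(10) / 1232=-0.02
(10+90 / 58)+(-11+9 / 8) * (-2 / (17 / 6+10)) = 58463 / 4466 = 13.09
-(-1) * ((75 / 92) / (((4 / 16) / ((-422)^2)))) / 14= 6678150 / 161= 41479.19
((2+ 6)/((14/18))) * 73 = 750.86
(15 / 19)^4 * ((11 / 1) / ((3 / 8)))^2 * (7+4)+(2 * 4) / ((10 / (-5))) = 478638716 / 130321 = 3672.77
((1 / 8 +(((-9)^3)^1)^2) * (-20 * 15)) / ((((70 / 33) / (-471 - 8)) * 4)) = 1008058783545 / 112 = 9000524853.08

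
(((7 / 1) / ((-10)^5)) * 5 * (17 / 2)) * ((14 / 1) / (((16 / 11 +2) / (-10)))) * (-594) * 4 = -2721411 / 9500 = -286.46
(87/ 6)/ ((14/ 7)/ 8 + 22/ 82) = 2378/ 85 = 27.98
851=851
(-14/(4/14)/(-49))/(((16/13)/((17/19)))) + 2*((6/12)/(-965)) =212961/293360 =0.73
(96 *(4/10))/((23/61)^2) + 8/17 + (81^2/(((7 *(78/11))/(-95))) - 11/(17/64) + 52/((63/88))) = -902644766923/73652670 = -12255.42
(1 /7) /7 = 1 /49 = 0.02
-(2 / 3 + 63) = -191 / 3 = -63.67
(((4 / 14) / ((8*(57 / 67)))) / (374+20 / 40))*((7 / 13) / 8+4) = 9447 / 20720336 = 0.00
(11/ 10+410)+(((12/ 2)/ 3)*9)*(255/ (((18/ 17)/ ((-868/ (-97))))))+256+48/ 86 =1645843421/ 41710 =39459.20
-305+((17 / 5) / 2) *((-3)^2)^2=-1673 / 10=-167.30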